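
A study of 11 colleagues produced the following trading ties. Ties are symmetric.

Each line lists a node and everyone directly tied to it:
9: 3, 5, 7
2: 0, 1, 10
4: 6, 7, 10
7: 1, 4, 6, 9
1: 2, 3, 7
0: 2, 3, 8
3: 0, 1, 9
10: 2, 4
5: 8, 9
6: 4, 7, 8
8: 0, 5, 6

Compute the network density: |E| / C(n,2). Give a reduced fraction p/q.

There are 16 edges and 11 nodes, so the maximum possible is C(11,2) = 55.
Density = 16/55.

16/55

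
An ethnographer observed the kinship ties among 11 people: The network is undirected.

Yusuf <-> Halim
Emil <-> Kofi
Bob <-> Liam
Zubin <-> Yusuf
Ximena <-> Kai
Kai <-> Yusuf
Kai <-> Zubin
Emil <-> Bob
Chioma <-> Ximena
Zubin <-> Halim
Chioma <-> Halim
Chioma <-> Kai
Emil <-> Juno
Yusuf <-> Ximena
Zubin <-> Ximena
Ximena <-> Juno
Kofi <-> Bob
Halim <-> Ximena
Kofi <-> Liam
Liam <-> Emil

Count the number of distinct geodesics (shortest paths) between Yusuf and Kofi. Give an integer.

The shortest distance is 4, and the only length-4 path is Yusuf–Ximena–Juno–Emil–Kofi. So there is exactly 1 shortest path.

1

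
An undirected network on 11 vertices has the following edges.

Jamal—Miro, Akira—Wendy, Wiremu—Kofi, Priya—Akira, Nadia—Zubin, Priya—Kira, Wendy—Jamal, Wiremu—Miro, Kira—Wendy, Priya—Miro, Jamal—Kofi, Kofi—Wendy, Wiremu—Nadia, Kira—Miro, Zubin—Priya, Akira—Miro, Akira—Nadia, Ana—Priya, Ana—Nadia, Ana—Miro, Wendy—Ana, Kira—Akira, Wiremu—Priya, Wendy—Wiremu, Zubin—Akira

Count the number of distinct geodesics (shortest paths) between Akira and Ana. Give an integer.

The shortest distance is 2. The length-2 paths are: Akira–Nadia–Ana; Akira–Miro–Ana; Akira–Priya–Ana; Akira–Wendy–Ana.
That gives 4 distinct shortest paths.

4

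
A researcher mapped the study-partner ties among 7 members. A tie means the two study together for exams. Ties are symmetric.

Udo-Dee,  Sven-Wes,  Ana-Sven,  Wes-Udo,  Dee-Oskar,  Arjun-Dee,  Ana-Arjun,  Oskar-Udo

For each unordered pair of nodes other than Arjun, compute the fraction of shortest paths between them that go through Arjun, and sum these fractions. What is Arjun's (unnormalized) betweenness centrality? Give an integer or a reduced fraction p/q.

Pairs whose geodesics pass through Arjun — Dee–Sven: 1/2; Dee–Ana: 1; Oskar–Ana: 1; Udo–Ana: 1/2.
All other pairs contribute 0.
Summing the contributions gives betweenness(Arjun) = 3.

3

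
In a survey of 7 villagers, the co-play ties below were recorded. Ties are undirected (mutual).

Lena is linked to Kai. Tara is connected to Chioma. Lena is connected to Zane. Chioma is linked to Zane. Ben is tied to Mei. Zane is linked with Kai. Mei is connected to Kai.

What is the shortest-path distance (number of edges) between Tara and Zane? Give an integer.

One shortest route is Tara – Chioma – Zane, which uses 2 edges, and Tara and Zane are not directly tied, so nothing shorter exists. So d(Tara,Zane) = 2.

2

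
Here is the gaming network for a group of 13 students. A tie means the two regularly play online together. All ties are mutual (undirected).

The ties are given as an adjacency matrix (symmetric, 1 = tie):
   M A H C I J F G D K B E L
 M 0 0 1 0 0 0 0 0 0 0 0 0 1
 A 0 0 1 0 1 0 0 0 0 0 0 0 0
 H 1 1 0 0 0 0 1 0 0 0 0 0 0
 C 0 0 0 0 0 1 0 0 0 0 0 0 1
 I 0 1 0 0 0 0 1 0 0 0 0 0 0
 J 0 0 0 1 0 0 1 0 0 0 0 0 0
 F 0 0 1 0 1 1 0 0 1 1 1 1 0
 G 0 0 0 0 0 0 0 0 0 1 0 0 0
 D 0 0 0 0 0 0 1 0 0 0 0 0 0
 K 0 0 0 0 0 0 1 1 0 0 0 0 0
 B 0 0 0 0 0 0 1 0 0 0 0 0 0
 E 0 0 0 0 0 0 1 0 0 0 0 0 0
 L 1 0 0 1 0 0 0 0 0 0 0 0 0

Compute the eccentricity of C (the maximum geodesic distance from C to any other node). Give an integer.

4

Distances from C: A:4, B:3, D:3, E:3, F:2, G:4, H:3, I:3, J:1, K:3, L:1, M:2.
The largest is 4 (to A and G), so the eccentricity of C is 4.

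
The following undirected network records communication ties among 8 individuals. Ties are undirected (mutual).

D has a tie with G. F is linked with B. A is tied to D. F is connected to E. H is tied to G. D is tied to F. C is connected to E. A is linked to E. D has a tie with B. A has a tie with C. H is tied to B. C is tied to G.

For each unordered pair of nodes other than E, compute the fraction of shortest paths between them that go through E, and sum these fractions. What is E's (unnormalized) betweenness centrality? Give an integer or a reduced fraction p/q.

Pairs whose geodesics pass through E — F–A: 1/2; F–C: 1; C–B: 1/4.
All other pairs contribute 0.
Summing the contributions gives betweenness(E) = 7/4.

7/4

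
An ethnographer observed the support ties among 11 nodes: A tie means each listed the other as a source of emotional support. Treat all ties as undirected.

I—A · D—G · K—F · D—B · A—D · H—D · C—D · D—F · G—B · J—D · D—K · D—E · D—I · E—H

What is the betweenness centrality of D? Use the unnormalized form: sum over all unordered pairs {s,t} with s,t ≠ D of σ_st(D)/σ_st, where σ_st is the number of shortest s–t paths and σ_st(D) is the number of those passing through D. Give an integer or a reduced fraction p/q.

Pairs whose geodesics pass through D — B–A: 1; B–E: 1; B–C: 1; B–K: 1; B–F: 1; B–H: 1; B–J: 1; B–I: 1; A–E: 1; A–C: 1; A–K: 1; A–F: 1; A–H: 1; A–J: 1 … (+27 more pairs).
All other pairs contribute 0.
Summing the contributions gives betweenness(D) = 41.

41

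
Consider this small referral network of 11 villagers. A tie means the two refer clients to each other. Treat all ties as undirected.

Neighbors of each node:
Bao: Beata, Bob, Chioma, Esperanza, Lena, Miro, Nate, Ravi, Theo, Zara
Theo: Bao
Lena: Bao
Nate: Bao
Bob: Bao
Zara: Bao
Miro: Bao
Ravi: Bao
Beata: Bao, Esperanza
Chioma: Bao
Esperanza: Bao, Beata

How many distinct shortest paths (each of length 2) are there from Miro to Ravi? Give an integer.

The shortest distance is 2, and the only length-2 path is Miro–Bao–Ravi. So there is exactly 1 shortest path.

1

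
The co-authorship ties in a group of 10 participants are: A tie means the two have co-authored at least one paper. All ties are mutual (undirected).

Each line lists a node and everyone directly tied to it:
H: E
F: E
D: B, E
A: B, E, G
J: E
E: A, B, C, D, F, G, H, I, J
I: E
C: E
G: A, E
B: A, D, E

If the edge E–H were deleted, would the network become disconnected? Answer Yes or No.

Without the E–H edge there is no alternate route between E and H, so the network disconnects. It is a bridge.

Yes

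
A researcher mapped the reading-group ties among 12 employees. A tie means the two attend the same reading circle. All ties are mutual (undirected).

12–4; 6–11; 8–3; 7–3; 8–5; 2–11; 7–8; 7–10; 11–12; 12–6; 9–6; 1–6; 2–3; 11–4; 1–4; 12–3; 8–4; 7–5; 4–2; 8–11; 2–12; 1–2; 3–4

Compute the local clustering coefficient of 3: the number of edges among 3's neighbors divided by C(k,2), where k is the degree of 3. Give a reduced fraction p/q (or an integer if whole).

1/2

3's neighbors: 2, 4, 7, 8, and 12 (k = 5).
Possible neighbor pairs: C(5,2) = 10. Edges among them: 2–4, 2–12, 4–8, 4–12, 7–8 → e = 5.
Clustering(3) = 5/10 = 1/2.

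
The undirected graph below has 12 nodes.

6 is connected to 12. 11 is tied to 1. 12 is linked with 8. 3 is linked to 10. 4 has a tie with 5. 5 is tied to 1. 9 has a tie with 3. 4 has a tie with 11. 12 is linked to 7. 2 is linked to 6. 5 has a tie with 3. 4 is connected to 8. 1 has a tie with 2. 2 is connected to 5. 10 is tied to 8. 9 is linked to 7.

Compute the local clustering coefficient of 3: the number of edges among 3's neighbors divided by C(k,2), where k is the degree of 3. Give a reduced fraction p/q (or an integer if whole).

0

3's neighbors: 5, 9, and 10 (k = 3).
Possible neighbor pairs: C(3,2) = 3. Edges among them: none → e = 0.
Clustering(3) = 0/3 = 0.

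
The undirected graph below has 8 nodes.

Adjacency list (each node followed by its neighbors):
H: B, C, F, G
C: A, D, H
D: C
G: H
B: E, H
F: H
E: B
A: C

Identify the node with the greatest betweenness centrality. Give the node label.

H

Unnormalized betweenness of each node: A:0, B:6, C:11, D:0, E:0, F:0, G:0, H:17.
H has the largest value, 17, making it the main broker — the node through which the most shortest paths run.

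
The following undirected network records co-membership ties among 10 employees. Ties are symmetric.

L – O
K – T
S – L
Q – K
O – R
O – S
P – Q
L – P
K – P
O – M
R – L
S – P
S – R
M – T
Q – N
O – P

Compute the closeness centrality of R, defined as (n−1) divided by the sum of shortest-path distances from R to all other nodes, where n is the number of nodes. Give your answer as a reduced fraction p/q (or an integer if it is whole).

9/20

Distances from R: K:3, L:1, M:2, N:4, O:1, P:2, Q:3, S:1, T:3. Sum = 20.
n = 10, so closeness = 9/20.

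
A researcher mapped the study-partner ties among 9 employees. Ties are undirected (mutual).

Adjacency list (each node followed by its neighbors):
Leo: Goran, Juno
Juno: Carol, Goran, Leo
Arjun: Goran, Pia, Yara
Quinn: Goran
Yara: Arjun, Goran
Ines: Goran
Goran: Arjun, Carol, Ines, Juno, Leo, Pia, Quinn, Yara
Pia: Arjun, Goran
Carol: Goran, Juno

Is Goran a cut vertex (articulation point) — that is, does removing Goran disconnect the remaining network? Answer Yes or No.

Yes

Removing Goran leaves {Ines} with no path to {Arjun, Pia, and Yara}, so the network splits into 4 components. Goran is a cut vertex.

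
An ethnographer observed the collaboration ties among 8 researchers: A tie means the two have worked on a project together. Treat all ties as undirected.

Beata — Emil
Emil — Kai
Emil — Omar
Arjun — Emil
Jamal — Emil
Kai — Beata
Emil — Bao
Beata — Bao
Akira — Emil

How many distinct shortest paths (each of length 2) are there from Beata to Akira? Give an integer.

The shortest distance is 2, and the only length-2 path is Beata–Emil–Akira. So there is exactly 1 shortest path.

1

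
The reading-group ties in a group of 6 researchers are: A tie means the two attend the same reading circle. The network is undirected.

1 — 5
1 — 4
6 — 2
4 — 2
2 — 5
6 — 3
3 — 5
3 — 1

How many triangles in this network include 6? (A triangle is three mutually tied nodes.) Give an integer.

6's neighbors are 2 and 3, but none of them are tied to each other, so no triangle contains 6.

0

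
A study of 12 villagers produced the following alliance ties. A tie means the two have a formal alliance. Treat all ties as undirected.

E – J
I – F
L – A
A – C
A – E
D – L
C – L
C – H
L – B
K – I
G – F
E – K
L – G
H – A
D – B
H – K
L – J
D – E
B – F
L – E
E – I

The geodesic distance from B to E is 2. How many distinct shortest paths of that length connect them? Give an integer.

The shortest distance is 2. The length-2 paths are: B–L–E; B–D–E.
That gives 2 distinct shortest paths.

2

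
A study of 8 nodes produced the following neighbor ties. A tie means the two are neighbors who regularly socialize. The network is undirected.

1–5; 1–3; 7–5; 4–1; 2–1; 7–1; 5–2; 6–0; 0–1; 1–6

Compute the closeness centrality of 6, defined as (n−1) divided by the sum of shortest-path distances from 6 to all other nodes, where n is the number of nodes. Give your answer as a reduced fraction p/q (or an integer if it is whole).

7/12

Distances from 6: 0:1, 1:1, 2:2, 3:2, 4:2, 5:2, 7:2. Sum = 12.
n = 8, so closeness = 7/12.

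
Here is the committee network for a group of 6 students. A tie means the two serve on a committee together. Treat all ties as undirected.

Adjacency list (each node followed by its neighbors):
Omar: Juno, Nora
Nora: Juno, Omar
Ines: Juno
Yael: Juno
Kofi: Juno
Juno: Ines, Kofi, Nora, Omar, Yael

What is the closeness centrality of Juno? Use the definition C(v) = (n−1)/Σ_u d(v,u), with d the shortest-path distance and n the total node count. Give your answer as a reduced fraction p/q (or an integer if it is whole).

Distances from Juno: Ines:1, Kofi:1, Nora:1, Omar:1, Yael:1. Sum = 5.
n = 6, so closeness = 5/5 = 1.

1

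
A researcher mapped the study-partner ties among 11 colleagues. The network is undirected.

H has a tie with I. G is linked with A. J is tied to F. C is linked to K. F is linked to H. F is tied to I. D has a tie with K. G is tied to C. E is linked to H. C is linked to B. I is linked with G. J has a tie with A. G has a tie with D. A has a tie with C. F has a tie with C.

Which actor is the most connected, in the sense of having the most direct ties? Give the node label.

Degrees — A:3, B:1, C:5, D:2, E:1, F:4, G:4, H:3, I:3, J:2, K:2.
The maximum is 5, attained only by C.

C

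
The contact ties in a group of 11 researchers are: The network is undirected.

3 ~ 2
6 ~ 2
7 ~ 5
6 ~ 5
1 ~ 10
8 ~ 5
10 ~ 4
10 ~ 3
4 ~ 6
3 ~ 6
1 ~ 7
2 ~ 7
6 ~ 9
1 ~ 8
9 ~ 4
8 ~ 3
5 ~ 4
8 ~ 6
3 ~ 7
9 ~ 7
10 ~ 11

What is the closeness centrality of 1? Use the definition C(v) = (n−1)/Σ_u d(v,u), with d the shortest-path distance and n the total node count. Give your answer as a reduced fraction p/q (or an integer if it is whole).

Distances from 1: 2:2, 3:2, 4:2, 5:2, 6:2, 7:1, 8:1, 9:2, 10:1, 11:2. Sum = 17.
n = 11, so closeness = 10/17.

10/17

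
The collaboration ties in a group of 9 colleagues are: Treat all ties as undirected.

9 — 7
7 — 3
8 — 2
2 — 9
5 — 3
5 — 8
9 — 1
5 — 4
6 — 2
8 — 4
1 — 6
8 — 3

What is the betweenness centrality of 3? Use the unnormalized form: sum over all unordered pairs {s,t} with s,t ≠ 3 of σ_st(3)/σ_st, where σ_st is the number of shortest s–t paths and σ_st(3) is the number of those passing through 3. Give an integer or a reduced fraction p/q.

23/6

Pairs whose geodesics pass through 3 — 8–7: 1; 4–7: 2/2; 5–7: 1; 5–9: 1/2; 5–1: 1/3.
All other pairs contribute 0.
Summing the contributions gives betweenness(3) = 23/6.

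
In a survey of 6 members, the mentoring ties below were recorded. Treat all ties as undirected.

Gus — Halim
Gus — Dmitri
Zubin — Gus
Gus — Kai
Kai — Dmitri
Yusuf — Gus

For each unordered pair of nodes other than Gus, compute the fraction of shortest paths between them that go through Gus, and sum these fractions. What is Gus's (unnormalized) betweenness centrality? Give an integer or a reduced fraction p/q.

9

Pairs whose geodesics pass through Gus — Yusuf–Kai: 1; Yusuf–Dmitri: 1; Yusuf–Zubin: 1; Yusuf–Halim: 1; Kai–Zubin: 1; Kai–Halim: 1; Dmitri–Zubin: 1; Dmitri–Halim: 1; Zubin–Halim: 1.
All other pairs contribute 0.
Summing the contributions gives betweenness(Gus) = 9.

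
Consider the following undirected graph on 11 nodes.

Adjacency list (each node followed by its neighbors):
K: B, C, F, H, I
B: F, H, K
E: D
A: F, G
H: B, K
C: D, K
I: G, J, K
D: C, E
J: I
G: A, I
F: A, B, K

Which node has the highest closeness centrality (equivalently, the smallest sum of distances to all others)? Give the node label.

Farness (sum of distances to all others) for each node — A:26, B:22, C:21, D:28, E:37, F:21, G:26, H:24, I:20, J:29, K:16.
The smallest farness is 16, for K, so K has the highest closeness.

K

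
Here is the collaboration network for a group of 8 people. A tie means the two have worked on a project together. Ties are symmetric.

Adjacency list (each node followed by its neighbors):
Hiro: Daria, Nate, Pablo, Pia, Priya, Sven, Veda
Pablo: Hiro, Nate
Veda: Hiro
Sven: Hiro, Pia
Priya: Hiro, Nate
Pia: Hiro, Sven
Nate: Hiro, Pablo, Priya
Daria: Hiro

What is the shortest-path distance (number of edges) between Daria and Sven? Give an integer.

2

One shortest route is Daria – Hiro – Sven, which uses 2 edges, and Daria and Sven are not directly tied, so nothing shorter exists. So d(Daria,Sven) = 2.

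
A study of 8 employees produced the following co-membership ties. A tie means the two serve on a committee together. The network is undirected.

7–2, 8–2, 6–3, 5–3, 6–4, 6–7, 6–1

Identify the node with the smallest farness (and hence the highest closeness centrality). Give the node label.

Farness (sum of distances to all others) for each node — 1:17, 2:17, 3:15, 4:17, 5:21, 6:11, 7:13, 8:23.
The smallest farness is 11, for 6, so 6 has the highest closeness.

6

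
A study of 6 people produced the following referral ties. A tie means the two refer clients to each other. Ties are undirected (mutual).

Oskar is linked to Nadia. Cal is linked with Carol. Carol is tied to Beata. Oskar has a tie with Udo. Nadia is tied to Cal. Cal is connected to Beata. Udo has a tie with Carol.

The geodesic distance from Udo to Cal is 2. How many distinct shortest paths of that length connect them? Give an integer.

1

The shortest distance is 2, and the only length-2 path is Udo–Carol–Cal. So there is exactly 1 shortest path.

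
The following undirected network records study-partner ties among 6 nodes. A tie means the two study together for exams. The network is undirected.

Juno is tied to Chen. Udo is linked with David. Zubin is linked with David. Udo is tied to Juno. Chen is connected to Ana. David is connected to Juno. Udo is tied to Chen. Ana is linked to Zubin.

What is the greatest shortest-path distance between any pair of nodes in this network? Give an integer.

2

Eccentricity of each node (its greatest distance to any other): Ana:2, Chen:2, David:2, Juno:2, Udo:2, Zubin:2.
The maximum eccentricity is 2, realized for instance by the pair Juno–Zubin via Juno – David – Zubin. So the diameter is 2.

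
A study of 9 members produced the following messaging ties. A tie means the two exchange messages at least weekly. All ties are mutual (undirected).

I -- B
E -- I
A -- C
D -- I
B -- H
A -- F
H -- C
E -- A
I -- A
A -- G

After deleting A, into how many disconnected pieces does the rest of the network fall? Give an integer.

Without A, the remaining ties split the others into: {B, C, D, E, H, I}; {G}; {F}.
That's 3 separate components.

3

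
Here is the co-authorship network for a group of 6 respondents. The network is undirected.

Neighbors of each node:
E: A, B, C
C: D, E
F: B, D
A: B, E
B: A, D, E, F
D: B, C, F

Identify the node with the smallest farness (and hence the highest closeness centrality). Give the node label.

Farness (sum of distances to all others) for each node — A:8, B:6, C:8, D:7, E:7, F:8.
The smallest farness is 6, for B, so B has the highest closeness.

B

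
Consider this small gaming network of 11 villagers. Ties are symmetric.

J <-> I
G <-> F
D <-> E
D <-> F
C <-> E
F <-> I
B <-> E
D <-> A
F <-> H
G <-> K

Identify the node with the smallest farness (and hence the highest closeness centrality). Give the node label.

Farness (sum of distances to all others) for each node — A:28, B:33, C:33, D:19, E:24, F:18, G:25, H:27, I:25, J:34, K:34.
The smallest farness is 18, for F, so F has the highest closeness.

F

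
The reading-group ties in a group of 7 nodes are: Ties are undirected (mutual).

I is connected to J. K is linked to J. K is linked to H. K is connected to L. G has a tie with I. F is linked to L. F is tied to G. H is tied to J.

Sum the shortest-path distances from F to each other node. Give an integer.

Distances from F: G:1, H:3, I:2, J:3, K:2, L:1.
Sum = 1 + 3 + 2 + 3 + 2 + 1 = 12.

12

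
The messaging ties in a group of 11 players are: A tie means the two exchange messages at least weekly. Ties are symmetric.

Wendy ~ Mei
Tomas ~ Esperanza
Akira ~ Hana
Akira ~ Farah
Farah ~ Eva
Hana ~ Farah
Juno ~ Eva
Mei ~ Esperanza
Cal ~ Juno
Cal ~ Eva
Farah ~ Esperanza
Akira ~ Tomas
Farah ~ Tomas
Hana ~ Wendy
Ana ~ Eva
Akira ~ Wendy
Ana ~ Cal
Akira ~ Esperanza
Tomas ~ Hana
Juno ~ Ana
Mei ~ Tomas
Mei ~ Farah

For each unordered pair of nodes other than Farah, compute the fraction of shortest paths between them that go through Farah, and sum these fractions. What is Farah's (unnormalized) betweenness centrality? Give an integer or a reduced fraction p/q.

299/12

Pairs whose geodesics pass through Farah — Tomas–Ana: 1; Tomas–Juno: 1; Tomas–Eva: 1; Tomas–Cal: 1; Hana–Esperanza: 1/3; Hana–Mei: 1/3; Hana–Ana: 1; Hana–Juno: 1; Hana–Eva: 1; Hana–Cal: 1; Akira–Mei: 1/4; Akira–Ana: 1; Akira–Juno: 1; Akira–Eva: 1 … (+13 more pairs).
All other pairs contribute 0.
Summing the contributions gives betweenness(Farah) = 299/12.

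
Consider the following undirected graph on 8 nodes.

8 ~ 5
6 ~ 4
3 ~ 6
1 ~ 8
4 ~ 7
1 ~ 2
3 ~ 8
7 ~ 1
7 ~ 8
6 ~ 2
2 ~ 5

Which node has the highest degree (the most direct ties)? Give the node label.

Degrees — 1:3, 2:3, 3:2, 4:2, 5:2, 6:3, 7:3, 8:4.
The maximum is 4, attained only by 8.

8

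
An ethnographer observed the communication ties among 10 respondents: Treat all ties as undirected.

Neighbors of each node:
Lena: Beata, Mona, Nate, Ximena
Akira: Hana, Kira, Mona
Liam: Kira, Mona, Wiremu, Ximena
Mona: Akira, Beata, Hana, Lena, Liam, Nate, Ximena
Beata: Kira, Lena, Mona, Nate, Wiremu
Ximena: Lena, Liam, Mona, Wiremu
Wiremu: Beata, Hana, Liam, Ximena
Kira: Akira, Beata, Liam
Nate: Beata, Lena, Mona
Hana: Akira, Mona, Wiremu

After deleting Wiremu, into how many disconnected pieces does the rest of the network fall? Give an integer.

Wiremu's neighbors (Beata, Hana, Liam, and Ximena) remain reachable from one another through other ties, so the rest of the network stays in one piece.

1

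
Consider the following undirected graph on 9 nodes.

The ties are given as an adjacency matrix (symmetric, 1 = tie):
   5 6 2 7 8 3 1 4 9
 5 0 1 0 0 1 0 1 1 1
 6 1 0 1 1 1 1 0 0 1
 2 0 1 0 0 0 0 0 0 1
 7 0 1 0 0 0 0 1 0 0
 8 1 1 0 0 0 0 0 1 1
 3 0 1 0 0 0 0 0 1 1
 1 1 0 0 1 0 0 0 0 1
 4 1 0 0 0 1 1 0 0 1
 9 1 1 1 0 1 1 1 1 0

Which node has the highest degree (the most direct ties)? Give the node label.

9

Degrees — 1:3, 2:2, 3:3, 4:4, 5:5, 6:6, 7:2, 8:4, 9:7.
The maximum is 7, attained only by 9.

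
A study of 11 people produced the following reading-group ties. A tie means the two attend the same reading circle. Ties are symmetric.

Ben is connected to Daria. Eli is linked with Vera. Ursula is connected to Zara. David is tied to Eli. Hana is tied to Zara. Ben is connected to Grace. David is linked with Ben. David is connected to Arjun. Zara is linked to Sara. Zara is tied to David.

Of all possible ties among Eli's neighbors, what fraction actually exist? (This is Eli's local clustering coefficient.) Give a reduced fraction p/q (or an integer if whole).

0

Eli's neighbors: David and Vera (k = 2).
Possible neighbor pairs: C(2,2) = 1. Edges among them: none → e = 0.
Clustering(Eli) = 0/1.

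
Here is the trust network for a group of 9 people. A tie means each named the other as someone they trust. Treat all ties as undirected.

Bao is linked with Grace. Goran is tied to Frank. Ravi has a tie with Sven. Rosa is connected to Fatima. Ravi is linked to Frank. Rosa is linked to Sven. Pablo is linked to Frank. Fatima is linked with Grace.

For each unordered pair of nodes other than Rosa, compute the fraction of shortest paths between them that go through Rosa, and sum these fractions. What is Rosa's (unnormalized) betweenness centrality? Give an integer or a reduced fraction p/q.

15

Pairs whose geodesics pass through Rosa — Ravi–Fatima: 1; Ravi–Bao: 1; Ravi–Grace: 1; Goran–Fatima: 1; Goran–Bao: 1; Goran–Grace: 1; Fatima–Frank: 1; Fatima–Sven: 1; Fatima–Pablo: 1; Bao–Frank: 1; Bao–Sven: 1; Bao–Pablo: 1; Frank–Grace: 1; Sven–Grace: 1 … (+1 more pairs).
All other pairs contribute 0.
Summing the contributions gives betweenness(Rosa) = 15.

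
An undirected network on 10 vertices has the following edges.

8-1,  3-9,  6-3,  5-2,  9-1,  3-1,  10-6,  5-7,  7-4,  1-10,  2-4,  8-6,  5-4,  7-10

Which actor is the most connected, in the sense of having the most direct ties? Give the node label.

Degrees — 1:4, 2:2, 3:3, 4:3, 5:3, 6:3, 7:3, 8:2, 9:2, 10:3.
The maximum is 4, attained only by 1.

1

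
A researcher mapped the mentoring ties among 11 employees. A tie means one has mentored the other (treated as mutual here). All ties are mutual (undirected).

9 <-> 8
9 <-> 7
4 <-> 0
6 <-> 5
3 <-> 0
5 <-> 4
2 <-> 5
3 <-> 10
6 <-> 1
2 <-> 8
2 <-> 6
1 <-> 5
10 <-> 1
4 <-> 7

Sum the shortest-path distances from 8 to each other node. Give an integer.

Distances from 8: 0:4, 1:3, 2:1, 3:5, 4:3, 5:2, 6:2, 7:2, 9:1, 10:4.
Sum = 4 + 3 + 1 + 5 + 3 + 2 + 2 + 2 + 1 + 4 = 27.

27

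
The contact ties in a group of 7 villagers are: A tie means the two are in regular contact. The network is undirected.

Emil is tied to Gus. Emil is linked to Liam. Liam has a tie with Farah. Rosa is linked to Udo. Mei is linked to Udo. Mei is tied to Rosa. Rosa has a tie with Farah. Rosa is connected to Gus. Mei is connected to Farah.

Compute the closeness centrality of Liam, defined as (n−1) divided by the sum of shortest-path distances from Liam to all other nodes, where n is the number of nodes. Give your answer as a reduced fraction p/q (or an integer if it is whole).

6/11

Distances from Liam: Emil:1, Farah:1, Gus:2, Mei:2, Rosa:2, Udo:3. Sum = 11.
n = 7, so closeness = 6/11.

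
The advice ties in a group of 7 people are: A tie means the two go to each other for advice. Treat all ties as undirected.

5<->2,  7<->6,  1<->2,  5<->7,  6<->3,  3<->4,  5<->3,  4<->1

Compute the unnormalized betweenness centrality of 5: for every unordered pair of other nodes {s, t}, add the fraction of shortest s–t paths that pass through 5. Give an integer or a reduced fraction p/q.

5

Pairs whose geodesics pass through 5 — 2–7: 1; 2–6: 2/2; 2–3: 1; 7–3: 1/2; 7–4: 1/2; 7–1: 1.
All other pairs contribute 0.
Summing the contributions gives betweenness(5) = 5.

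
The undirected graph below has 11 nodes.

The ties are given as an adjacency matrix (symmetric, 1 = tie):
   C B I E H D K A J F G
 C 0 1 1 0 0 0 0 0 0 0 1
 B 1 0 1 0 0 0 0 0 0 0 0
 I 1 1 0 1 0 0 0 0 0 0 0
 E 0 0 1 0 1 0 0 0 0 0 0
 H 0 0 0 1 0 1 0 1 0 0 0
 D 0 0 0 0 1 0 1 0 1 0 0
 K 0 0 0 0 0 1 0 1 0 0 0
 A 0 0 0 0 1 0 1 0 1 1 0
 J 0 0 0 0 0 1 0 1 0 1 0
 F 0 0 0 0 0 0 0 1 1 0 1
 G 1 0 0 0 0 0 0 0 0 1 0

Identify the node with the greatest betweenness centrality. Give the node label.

Unnormalized betweenness of each node: A:10, B:0, C:43/6, D:11/3, E:28/3, F:32/3, G:26/3, H:35/3, I:23/3, J:17/6, K:1/3.
H has the largest value, 35/3, making it the main broker — the node through which the most shortest paths run.

H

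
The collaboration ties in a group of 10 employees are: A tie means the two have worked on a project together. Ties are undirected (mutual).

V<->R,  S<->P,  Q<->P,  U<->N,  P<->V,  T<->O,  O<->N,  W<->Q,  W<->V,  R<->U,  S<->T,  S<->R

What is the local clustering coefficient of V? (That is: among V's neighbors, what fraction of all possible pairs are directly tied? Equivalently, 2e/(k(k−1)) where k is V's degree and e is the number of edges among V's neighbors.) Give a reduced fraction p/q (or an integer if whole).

0

V's neighbors: P, R, and W (k = 3).
Possible neighbor pairs: C(3,2) = 3. Edges among them: none → e = 0.
Clustering(V) = 0/3 = 0.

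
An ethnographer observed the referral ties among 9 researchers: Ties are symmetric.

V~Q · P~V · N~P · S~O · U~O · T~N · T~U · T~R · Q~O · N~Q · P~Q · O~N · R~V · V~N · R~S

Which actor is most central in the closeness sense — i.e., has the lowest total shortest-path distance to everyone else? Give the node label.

N

Farness (sum of distances to all others) for each node — N:11, O:12, P:15, Q:12, R:13, S:15, T:13, U:16, V:13.
The smallest farness is 11, for N, so N has the highest closeness.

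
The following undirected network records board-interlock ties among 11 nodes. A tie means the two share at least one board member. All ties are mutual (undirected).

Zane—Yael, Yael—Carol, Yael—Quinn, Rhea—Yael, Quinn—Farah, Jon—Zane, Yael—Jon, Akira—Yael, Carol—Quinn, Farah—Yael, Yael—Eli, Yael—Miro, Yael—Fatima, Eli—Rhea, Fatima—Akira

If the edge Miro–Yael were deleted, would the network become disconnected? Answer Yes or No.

Yes

Without the Miro–Yael edge there is no alternate route between Miro and Yael, so the network disconnects. It is a bridge.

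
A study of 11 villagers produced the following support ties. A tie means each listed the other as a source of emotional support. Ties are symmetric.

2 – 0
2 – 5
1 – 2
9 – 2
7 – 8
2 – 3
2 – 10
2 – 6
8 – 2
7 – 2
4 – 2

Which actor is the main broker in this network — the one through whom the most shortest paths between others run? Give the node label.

Unnormalized betweenness of each node: 0:0, 1:0, 2:44, 3:0, 4:0, 5:0, 6:0, 7:0, 8:0, 9:0, 10:0.
2 has the largest value, 44, making it the main broker — the node through which the most shortest paths run.

2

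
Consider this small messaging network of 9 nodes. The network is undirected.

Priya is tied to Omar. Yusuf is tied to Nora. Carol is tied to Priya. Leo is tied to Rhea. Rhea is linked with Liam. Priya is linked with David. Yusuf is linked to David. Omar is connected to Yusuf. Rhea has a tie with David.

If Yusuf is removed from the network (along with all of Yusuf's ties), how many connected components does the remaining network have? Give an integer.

Without Yusuf, the remaining ties split the others into: {Carol, David, Leo, Liam, Omar, Priya, Rhea}; {Nora}.
That's 2 separate components.

2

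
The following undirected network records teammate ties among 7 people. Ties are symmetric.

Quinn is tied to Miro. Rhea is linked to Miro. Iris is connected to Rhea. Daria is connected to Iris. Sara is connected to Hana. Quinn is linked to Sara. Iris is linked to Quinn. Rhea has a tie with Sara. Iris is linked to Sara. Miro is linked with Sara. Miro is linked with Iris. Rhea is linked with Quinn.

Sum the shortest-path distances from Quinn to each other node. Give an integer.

Distances from Quinn: Daria:2, Hana:2, Iris:1, Miro:1, Rhea:1, Sara:1.
Sum = 2 + 2 + 1 + 1 + 1 + 1 = 8.

8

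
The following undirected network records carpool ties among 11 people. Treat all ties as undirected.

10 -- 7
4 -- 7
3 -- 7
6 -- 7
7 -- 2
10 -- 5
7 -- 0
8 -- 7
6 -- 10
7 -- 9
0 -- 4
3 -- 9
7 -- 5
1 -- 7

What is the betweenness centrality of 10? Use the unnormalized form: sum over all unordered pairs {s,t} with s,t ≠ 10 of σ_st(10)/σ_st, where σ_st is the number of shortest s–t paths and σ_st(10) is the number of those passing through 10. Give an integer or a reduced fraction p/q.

Pairs whose geodesics pass through 10 — 6–5: 1/2.
All other pairs contribute 0.
Summing the contributions gives betweenness(10) = 1/2.

1/2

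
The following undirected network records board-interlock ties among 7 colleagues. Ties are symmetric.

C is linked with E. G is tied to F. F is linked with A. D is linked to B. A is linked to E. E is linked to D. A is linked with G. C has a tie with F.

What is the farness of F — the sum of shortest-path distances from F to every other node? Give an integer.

12

Distances from F: A:1, B:4, C:1, D:3, E:2, G:1.
Sum = 1 + 4 + 1 + 3 + 2 + 1 = 12.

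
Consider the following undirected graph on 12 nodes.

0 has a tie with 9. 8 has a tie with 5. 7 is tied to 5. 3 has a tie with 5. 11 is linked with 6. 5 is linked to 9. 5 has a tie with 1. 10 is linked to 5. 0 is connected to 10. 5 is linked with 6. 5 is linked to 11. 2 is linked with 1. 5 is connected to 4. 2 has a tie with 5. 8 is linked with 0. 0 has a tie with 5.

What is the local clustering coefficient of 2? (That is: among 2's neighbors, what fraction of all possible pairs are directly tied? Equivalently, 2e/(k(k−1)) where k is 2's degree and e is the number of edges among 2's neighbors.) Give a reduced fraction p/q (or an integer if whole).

1

2's neighbors: 1 and 5 (k = 2).
Possible neighbor pairs: C(2,2) = 1. Edges among them: 1–5 → e = 1.
Clustering(2) = 1/1.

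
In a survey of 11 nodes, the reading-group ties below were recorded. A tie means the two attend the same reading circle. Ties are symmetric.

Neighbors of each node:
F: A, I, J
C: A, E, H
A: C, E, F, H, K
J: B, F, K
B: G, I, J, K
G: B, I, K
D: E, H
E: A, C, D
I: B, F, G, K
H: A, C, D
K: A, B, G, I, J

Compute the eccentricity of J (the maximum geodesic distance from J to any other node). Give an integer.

Distances from J: A:2, B:1, C:3, D:4, E:3, F:1, G:2, H:3, I:2, K:1.
The largest is 4 (to D), so the eccentricity of J is 4.

4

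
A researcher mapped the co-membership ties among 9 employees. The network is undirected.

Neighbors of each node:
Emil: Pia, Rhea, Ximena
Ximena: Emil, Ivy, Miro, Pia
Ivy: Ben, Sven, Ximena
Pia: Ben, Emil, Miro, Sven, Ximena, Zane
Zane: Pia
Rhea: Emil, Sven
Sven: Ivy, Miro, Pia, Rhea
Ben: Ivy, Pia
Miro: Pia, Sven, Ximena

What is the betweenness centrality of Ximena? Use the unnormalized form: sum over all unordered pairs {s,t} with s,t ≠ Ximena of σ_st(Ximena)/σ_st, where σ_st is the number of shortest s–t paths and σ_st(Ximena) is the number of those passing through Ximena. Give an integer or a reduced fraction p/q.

8/3

Pairs whose geodesics pass through Ximena — Zane–Ivy: 1/3; Pia–Ivy: 1/3; Miro–Ivy: 1/2; Miro–Emil: 1/2; Ivy–Emil: 1.
All other pairs contribute 0.
Summing the contributions gives betweenness(Ximena) = 8/3.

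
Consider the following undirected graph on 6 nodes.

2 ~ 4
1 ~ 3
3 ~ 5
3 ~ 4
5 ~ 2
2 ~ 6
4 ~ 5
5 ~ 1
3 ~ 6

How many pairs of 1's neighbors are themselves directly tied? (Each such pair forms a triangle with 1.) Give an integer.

1

1's neighbors: 3 and 5.
Neighbor pairs that are themselves tied: 1–3–5. Each forms one triangle with 1, for 1 in total.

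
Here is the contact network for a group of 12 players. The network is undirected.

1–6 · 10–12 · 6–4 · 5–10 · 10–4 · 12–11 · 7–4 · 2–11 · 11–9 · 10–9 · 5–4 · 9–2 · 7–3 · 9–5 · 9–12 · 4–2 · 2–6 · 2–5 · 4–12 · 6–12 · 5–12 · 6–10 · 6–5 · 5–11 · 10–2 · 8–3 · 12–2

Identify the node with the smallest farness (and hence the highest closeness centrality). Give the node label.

4

Farness (sum of distances to all others) for each node — 1:29, 2:18, 3:31, 4:17, 5:18, 6:19, 7:23, 8:41, 9:24, 10:19, 11:25, 12:18.
The smallest farness is 17, for 4, so 4 has the highest closeness.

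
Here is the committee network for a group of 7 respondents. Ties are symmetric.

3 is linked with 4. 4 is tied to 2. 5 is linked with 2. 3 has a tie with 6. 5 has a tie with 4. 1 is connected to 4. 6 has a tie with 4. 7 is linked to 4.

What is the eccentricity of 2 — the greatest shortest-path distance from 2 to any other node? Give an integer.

Distances from 2: 1:2, 3:2, 4:1, 5:1, 6:2, 7:2.
The largest is 2 (to 7, 3, 1, and 6), so the eccentricity of 2 is 2.

2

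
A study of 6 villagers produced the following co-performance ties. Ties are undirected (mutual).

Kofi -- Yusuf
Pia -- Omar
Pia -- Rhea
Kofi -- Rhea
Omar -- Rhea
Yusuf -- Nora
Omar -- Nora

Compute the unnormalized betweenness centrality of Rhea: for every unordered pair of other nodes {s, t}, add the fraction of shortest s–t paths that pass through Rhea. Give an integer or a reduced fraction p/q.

Pairs whose geodesics pass through Rhea — Yusuf–Pia: 1/2; Kofi–Pia: 1; Kofi–Omar: 1.
All other pairs contribute 0.
Summing the contributions gives betweenness(Rhea) = 5/2.

5/2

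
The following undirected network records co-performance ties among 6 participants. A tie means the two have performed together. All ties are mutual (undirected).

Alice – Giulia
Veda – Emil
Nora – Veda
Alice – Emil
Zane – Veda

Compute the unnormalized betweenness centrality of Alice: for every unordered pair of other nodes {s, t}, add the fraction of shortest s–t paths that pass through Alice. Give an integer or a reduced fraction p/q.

Pairs whose geodesics pass through Alice — Nora–Giulia: 1; Giulia–Veda: 1; Giulia–Zane: 1; Giulia–Emil: 1.
All other pairs contribute 0.
Summing the contributions gives betweenness(Alice) = 4.

4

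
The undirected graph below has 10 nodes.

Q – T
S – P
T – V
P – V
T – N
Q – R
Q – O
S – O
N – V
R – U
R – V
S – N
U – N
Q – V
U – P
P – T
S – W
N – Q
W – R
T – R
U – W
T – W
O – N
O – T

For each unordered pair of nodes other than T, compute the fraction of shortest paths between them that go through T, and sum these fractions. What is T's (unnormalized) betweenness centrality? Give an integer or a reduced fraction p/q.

Pairs whose geodesics pass through T — O–V: 1/3; O–P: 1/2; O–W: 1/2; O–R: 1/2; V–W: 1/2; P–Q: 1/2; P–W: 1/3; P–R: 1/3; P–N: 1/4; Q–W: 1/2; W–N: 1/3; R–N: 1/4.
All other pairs contribute 0.
Summing the contributions gives betweenness(T) = 29/6.

29/6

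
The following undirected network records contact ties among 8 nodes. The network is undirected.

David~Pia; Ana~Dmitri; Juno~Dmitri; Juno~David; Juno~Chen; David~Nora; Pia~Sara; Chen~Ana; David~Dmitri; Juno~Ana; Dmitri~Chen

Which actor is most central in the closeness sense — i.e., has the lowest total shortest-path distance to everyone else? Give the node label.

Farness (sum of distances to all others) for each node — Ana:15, Chen:15, David:10, Dmitri:11, Juno:11, Nora:16, Pia:14, Sara:20.
The smallest farness is 10, for David, so David has the highest closeness.

David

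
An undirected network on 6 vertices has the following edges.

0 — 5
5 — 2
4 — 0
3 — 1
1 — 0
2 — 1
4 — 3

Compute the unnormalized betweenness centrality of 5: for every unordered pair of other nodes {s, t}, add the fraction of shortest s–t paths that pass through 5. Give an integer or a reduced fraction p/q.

Pairs whose geodesics pass through 5 — 2–4: 1/3; 2–0: 1/2.
All other pairs contribute 0.
Summing the contributions gives betweenness(5) = 5/6.

5/6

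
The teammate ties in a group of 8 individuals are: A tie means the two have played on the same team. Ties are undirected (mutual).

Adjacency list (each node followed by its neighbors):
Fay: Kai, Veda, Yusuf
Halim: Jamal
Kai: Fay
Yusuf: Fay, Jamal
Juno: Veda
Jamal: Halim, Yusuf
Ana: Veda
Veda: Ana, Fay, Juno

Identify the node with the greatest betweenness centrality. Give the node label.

Fay

Unnormalized betweenness of each node: Ana:0, Fay:15, Halim:0, Jamal:6, Juno:0, Kai:0, Veda:11, Yusuf:10.
Fay has the largest value, 15, making it the main broker — the node through which the most shortest paths run.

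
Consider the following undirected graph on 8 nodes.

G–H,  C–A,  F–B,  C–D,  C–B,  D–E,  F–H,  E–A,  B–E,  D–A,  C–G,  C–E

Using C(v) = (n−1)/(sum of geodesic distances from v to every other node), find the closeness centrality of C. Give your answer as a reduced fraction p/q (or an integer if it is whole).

7/9

Distances from C: A:1, B:1, D:1, E:1, F:2, G:1, H:2. Sum = 9.
n = 8, so closeness = 7/9.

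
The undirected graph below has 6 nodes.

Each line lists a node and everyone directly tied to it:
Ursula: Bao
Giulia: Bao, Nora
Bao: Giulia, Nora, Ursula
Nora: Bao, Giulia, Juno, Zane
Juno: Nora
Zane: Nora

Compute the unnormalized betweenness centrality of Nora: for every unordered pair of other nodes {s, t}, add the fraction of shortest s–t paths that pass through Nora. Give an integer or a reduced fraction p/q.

7

Pairs whose geodesics pass through Nora — Bao–Juno: 1; Bao–Zane: 1; Giulia–Juno: 1; Giulia–Zane: 1; Ursula–Juno: 1; Ursula–Zane: 1; Juno–Zane: 1.
All other pairs contribute 0.
Summing the contributions gives betweenness(Nora) = 7.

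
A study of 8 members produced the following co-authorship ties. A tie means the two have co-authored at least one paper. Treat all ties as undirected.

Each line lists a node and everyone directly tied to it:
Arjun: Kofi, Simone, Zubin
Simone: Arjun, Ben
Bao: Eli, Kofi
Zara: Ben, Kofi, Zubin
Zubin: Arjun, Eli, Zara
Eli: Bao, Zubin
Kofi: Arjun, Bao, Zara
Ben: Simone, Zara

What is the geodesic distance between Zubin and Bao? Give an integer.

One shortest route is Zubin – Eli – Bao, which uses 2 edges, and Zubin and Bao are not directly tied, so nothing shorter exists. So d(Zubin,Bao) = 2.

2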